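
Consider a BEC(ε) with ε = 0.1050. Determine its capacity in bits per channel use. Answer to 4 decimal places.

Binary erasure channel: capacity C = 1 − ε.
C = 1 − 0.1050 = 0.8950 bits per channel use.

0.8950 bits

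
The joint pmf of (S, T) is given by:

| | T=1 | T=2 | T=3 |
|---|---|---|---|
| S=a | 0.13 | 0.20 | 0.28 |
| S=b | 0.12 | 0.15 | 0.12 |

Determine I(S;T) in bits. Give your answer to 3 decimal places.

0.018 bits

Marginals: p(S) = (0.6100, 0.3900), p(T) = (0.2500, 0.3500, 0.4000).
I(S;T) = Σ p(x,y)·log₂[p(x,y)/(p(x)p(y))].
  (a,1): 0.13·log₂(0.8525) = -0.0299
  (a,2): 0.20·log₂(0.9368) = -0.0188
  (a,3): 0.28·log₂(1.1475) = 0.0556
  (b,1): 0.12·log₂(1.2308) = 0.0359
  (b,2): 0.15·log₂(1.0989) = 0.0204
  (b,3): 0.12·log₂(0.7692) = -0.0454
Sum = 0.018 bits.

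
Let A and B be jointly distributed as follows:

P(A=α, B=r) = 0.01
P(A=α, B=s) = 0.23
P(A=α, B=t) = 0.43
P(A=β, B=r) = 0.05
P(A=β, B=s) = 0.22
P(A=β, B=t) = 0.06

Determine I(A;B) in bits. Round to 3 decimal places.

0.163 bits

Marginals: p(A) = (0.6700, 0.3300), p(B) = (0.0600, 0.4500, 0.4900).
I(A;B) = Σ p(x,y)·log₂[p(x,y)/(p(x)p(y))].
  (α,r): 0.01·log₂(0.2488) = -0.0201
  (α,s): 0.23·log₂(0.7629) = -0.0898
  (α,t): 0.43·log₂(1.3098) = 0.1674
  (β,r): 0.05·log₂(2.5253) = 0.0668
  (β,s): 0.22·log₂(1.4815) = 0.1247
  (β,t): 0.06·log₂(0.3711) = -0.0858
Sum = 0.163 bits.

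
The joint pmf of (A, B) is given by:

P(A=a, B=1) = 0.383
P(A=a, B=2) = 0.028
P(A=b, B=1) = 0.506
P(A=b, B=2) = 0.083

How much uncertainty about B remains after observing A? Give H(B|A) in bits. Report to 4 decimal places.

Marginals: p(A) = (0.4110, 0.5890), p(B) = (0.8890, 0.1110).
H(B|A) = Σ p(A) · H(B|A=·).
  A=a: p=0.4110, H(B|A=a) = 0.3589
  A=b: p=0.5890, H(B|A=b) = 0.5866
Weighted sum = 0.4930 bits.

0.4930 bits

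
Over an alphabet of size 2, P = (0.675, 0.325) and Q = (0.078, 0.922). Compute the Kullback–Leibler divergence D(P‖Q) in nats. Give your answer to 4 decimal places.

D(P‖Q) = Σ p·ln(p/q).
  0.675·ln(0.675/0.078) = 1.45665
  0.325·ln(0.325/0.922) = -0.33888
D(P‖Q) = 1.1178 nats.

1.1178 nats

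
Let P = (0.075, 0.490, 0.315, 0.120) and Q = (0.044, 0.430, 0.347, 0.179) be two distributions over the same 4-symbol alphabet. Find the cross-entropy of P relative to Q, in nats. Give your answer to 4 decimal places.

1.1877 nats

H(P,Q) = −Σ p·ln q.
  −0.075·ln(0.044) = 0.23427
  −0.490·ln(0.430) = 0.41355
  −0.315·ln(0.347) = 0.33341
  −0.120·ln(0.179) = 0.20644
H(P,Q) = 1.1877 nats.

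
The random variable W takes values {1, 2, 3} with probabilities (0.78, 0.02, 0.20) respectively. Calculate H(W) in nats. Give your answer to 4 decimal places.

0.5939 nats

H(W) = −Σ p·ln p.
  −(0.78)·ln(0.78) = 0.19380
  −(0.02)·ln(0.02) = 0.07824
  −(0.20)·ln(0.20) = 0.32189
Sum: 0.19380 + 0.07824 + 0.32189 = 0.5939 nats.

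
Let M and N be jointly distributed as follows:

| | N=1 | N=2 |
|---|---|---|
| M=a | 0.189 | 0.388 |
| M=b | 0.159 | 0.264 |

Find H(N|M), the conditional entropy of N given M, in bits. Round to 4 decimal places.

Chain rule: H(N|M) = H(M,N) − H(M).
Marginals: p(M) = (0.5770, 0.4230), p(N) = (0.3480, 0.6520).
H(M,N) = 1.9133 bits; H(M) = 0.9828 bits.
H(N|M) = 1.9133 − 0.9828 = 0.9305 bits.

0.9305 bits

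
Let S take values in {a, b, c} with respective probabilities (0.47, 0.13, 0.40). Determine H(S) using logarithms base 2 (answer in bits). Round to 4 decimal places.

1.4234 bits

H(S) = −Σ p·log₂ p.
  −(0.47)·log₂(0.47) = 0.51196
  −(0.13)·log₂(0.13) = 0.38264
  −(0.40)·log₂(0.40) = 0.52877
Sum: 0.51196 + 0.38264 + 0.52877 = 1.4234 bits.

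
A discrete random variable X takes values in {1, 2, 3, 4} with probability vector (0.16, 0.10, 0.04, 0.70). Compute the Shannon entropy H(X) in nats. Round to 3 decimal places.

H(X) = −Σ p·ln p.
  −(0.16)·ln(0.16) = 0.2932
  −(0.10)·ln(0.10) = 0.2303
  −(0.04)·ln(0.04) = 0.1288
  −(0.70)·ln(0.70) = 0.2497
Sum: 0.2932 + 0.2303 + 0.1288 + 0.2497 = 0.902 nats.

0.902 nats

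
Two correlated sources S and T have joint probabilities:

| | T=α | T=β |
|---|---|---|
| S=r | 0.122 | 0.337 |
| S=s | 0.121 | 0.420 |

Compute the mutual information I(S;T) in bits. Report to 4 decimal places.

Marginals: p(S) = (0.4590, 0.5410), p(T) = (0.2430, 0.7570).
I(S;T) = Σ p(x,y)·log₂[p(x,y)/(p(x)p(y))].
  (r,α): 0.122·log₂(1.0938) = 0.01578
  (r,β): 0.337·log₂(0.9699) = -0.01487
  (s,α): 0.121·log₂(0.9204) = -0.01448
  (s,β): 0.420·log₂(1.0255) = 0.01529
Sum = 0.0017 bits.

0.0017 bits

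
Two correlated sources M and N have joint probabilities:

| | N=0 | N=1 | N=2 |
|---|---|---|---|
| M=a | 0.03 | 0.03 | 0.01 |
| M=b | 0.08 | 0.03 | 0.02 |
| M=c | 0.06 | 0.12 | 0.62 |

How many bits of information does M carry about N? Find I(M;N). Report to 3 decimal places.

0.228 bits

Marginals: p(M) = (0.0700, 0.1300, 0.8000), p(N) = (0.1700, 0.1800, 0.6500).
I(M;N) = Σ p(x,y)·log₂[p(x,y)/(p(x)p(y))].
  (a,0): 0.03·log₂(2.5210) = 0.0400
  (a,1): 0.03·log₂(2.3810) = 0.0375
  (a,2): 0.01·log₂(0.2198) = -0.0219
  (b,0): 0.08·log₂(3.6199) = 0.1485
  (b,1): 0.03·log₂(1.2821) = 0.0108
  (b,2): 0.02·log₂(0.2367) = -0.0416
  (c,0): 0.06·log₂(0.4412) = -0.0708
  (c,1): 0.12·log₂(0.8333) = -0.0316
  (c,2): 0.62·log₂(1.1923) = 0.1573
Sum = 0.228 bits.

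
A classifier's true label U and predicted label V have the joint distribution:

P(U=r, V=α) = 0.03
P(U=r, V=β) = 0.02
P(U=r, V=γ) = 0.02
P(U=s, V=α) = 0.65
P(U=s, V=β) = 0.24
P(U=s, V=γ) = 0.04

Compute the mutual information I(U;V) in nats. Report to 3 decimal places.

0.022 nats

Marginals: p(U) = (0.0700, 0.9300), p(V) = (0.6800, 0.2600, 0.0600).
I(U;V) = H(U) + H(V) − H(U,V).
H(U) = 0.2536, H(V) = 0.7813, H(U,V) = 1.0129.
I(U;V) = 0.2536 + 0.7813 − 1.0129 = 0.022 nats.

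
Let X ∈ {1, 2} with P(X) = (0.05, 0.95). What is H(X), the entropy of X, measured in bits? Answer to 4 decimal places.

H(X) = −Σ p·log₂ p.
  −(0.05)·log₂(0.05) = 0.21610
  −(0.95)·log₂(0.95) = 0.07030
Sum: 0.21610 + 0.07030 = 0.2864 bits.

0.2864 bits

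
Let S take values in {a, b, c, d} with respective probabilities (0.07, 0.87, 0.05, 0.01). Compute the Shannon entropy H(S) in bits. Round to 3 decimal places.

0.726 bits

H(S) = −Σ p·log₂ p.
  −(0.07)·log₂(0.07) = 0.2686
  −(0.87)·log₂(0.87) = 0.1748
  −(0.05)·log₂(0.05) = 0.2161
  −(0.01)·log₂(0.01) = 0.0664
Sum: 0.2686 + 0.1748 + 0.2161 + 0.0664 = 0.726 bits.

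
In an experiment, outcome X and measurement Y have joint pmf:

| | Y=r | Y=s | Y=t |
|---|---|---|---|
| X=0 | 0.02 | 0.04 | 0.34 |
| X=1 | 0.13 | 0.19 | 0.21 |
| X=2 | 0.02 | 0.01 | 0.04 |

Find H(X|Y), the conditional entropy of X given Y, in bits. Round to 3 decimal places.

Chain rule: H(X|Y) = H(X,Y) − H(Y).
Marginals: p(X) = (0.4000, 0.5300, 0.0700), p(Y) = (0.1700, 0.2400, 0.5900).
H(X,Y) = 2.5036 bits; H(Y) = 1.3778 bits.
H(X|Y) = 2.5036 − 1.3778 = 1.126 bits.

1.126 bits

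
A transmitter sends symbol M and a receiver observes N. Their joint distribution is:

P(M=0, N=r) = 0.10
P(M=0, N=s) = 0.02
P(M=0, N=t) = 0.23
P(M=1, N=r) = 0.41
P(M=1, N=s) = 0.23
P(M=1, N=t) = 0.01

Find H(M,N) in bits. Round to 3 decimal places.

H(M,N) = −Σ p(x,y)·log₂ p(x,y) over all 6 cells.
  cell (0,r): −0.10·log₂0.10 = 0.3322
  cell (0,s): −0.02·log₂0.02 = 0.1129
  cell (0,t): −0.23·log₂0.23 = 0.4877
  cell (1,r): −0.41·log₂0.41 = 0.5274
  cell (1,s): −0.23·log₂0.23 = 0.4877
  cell (1,t): −0.01·log₂0.01 = 0.0664
Sum = 2.014 bits.

2.014 bits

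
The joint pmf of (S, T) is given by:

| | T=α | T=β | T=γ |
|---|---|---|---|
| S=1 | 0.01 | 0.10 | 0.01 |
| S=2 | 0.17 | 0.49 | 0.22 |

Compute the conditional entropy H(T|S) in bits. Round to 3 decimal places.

1.355 bits

Chain rule: H(T|S) = H(S,T) − H(S).
Marginals: p(S) = (0.1200, 0.8800), p(T) = (0.1800, 0.5900, 0.2300).
H(S,T) = 1.8845 bits; H(S) = 0.5294 bits.
H(T|S) = 1.8845 − 0.5294 = 1.355 bits.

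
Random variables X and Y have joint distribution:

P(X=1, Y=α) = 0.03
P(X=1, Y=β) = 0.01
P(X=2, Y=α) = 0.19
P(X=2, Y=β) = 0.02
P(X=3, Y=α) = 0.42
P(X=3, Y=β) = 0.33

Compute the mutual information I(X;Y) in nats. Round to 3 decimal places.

0.050 nats

Marginals: p(X) = (0.0400, 0.2100, 0.7500), p(Y) = (0.6400, 0.3600).
I(X;Y) = Σ p(x,y)·ln[p(x,y)/(p(x)p(y))].
  (1,α): 0.03·ln(1.1719) = 0.0048
  (1,β): 0.01·ln(0.6944) = -0.0036
  (2,α): 0.19·ln(1.4137) = 0.0658
  (2,β): 0.02·ln(0.2646) = -0.0266
  (3,α): 0.42·ln(0.8750) = -0.0561
  (3,β): 0.33·ln(1.2222) = 0.0662
Sum = 0.050 nats.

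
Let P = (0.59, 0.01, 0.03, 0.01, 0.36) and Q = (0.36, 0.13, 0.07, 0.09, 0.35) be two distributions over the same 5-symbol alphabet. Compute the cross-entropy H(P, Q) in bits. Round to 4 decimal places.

H(P,Q) = −Σ p·log₂ q.
  −0.59·log₂(0.36) = 0.86962
  −0.01·log₂(0.13) = 0.02943
  −0.03·log₂(0.07) = 0.11510
  −0.01·log₂(0.09) = 0.03474
  −0.36·log₂(0.35) = 0.54525
H(P,Q) = 1.5941 bits.

1.5941 bits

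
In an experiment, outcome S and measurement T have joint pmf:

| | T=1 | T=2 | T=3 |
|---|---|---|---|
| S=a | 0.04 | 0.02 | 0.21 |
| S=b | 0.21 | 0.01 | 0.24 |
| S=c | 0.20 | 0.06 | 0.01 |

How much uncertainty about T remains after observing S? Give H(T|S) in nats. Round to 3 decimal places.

0.724 nats

Marginals: p(S) = (0.2700, 0.4600, 0.2700), p(T) = (0.4500, 0.0900, 0.4600).
H(T|S) = Σ p(S) · H(T|S=·).
  S=a: p=0.2700, H(T|S=a) = 0.6712
  S=b: p=0.4600, H(T|S=b) = 0.7806
  S=c: p=0.2700, H(T|S=c) = 0.6786
Weighted sum = 0.724 nats.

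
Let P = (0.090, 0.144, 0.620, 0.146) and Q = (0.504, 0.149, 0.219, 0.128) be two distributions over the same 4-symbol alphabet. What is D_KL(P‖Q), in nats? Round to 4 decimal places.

D(P‖Q) = Σ p·ln(p/q).
  0.090·ln(0.090/0.504) = -0.15505
  0.144·ln(0.144/0.149) = -0.00492
  0.620·ln(0.620/0.219) = 0.64520
  0.146·ln(0.146/0.128) = 0.01921
D(P‖Q) = 0.5044 nats.

0.5044 nats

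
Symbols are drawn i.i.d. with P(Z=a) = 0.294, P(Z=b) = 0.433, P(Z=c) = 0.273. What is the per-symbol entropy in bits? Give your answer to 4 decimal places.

1.5534 bits

H(Z) = −Σ p·log₂ p.
  −(0.294)·log₂(0.294) = 0.51924
  −(0.433)·log₂(0.433) = 0.52287
  −(0.273)·log₂(0.273) = 0.51134
Sum: 0.51924 + 0.52287 + 0.51134 = 1.5534 bits.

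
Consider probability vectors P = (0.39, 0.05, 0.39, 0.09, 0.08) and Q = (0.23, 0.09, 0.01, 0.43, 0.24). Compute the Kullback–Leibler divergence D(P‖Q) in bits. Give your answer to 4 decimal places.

1.9862 bits

D(P‖Q) = Σ p·log₂(p/q).
  0.39·log₂(0.39/0.23) = 0.29712
  0.05·log₂(0.05/0.09) = -0.04240
  0.39·log₂(0.39/0.01) = 2.06131
  0.09·log₂(0.09/0.43) = -0.20307
  0.08·log₂(0.08/0.24) = -0.12680
D(P‖Q) = 1.9862 bits.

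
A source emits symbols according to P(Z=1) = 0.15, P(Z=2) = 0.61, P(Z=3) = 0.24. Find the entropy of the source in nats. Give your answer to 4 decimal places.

0.9286 nats

H(Z) = −Σ p·ln p.
  −(0.15)·ln(0.15) = 0.28457
  −(0.61)·ln(0.61) = 0.30152
  −(0.24)·ln(0.24) = 0.34251
Sum: 0.28457 + 0.30152 + 0.34251 = 0.9286 nats.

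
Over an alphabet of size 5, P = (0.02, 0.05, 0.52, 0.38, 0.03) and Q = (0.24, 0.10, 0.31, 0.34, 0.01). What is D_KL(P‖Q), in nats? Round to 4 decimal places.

D(P‖Q) = Σ p·ln(p/q).
  0.02·ln(0.02/0.24) = -0.04970
  0.05·ln(0.05/0.10) = -0.03466
  0.52·ln(0.52/0.31) = 0.26897
  0.38·ln(0.38/0.34) = 0.04227
  0.03·ln(0.03/0.01) = 0.03296
D(P‖Q) = 0.2598 nats.

0.2598 nats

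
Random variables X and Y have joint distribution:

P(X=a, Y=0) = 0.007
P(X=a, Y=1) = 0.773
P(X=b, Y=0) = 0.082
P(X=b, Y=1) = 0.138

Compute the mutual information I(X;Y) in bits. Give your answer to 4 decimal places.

0.1659 bits

Marginals: p(X) = (0.7800, 0.2200), p(Y) = (0.0890, 0.9110).
I(X;Y) = H(X) + H(Y) − H(X,Y).
H(X) = 0.7602, H(Y) = 0.4331, H(X,Y) = 1.0274.
I(X;Y) = 0.7602 + 0.4331 − 1.0274 = 0.1659 bits.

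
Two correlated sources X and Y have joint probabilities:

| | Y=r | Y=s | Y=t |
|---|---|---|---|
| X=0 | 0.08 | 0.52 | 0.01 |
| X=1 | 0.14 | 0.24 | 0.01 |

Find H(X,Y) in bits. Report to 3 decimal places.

H(X,Y) = −Σ p(x,y)·log₂ p(x,y) over all 6 cells.
  cell (0,r): −0.08·log₂0.08 = 0.2915
  cell (0,s): −0.52·log₂0.52 = 0.4906
  cell (0,t): −0.01·log₂0.01 = 0.0664
  cell (1,r): −0.14·log₂0.14 = 0.3971
  cell (1,s): −0.24·log₂0.24 = 0.4941
  cell (1,t): −0.01·log₂0.01 = 0.0664
Sum = 1.806 bits.

1.806 bits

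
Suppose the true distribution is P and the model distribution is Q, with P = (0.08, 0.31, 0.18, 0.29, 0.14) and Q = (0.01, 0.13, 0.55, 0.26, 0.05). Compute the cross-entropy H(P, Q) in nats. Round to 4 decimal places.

H(P,Q) = −Σ p·ln q.
  −0.08·ln(0.01) = 0.36841
  −0.31·ln(0.13) = 0.63247
  −0.18·ln(0.55) = 0.10761
  −0.29·ln(0.26) = 0.39065
  −0.14·ln(0.05) = 0.41940
H(P,Q) = 1.9185 nats.

1.9185 nats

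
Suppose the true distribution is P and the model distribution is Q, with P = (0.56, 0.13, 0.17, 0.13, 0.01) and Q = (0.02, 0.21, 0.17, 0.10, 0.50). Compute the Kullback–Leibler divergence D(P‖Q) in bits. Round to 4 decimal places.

D(P‖Q) = Σ p·log₂(p/q).
  0.56·log₂(0.56/0.02) = 2.69212
  0.13·log₂(0.13/0.21) = -0.08994
  0.17·log₂(0.17/0.17) = 0.00000
  0.13·log₂(0.13/0.10) = 0.04921
  0.01·log₂(0.01/0.50) = -0.05644
D(P‖Q) = 2.5949 bits.

2.5949 bits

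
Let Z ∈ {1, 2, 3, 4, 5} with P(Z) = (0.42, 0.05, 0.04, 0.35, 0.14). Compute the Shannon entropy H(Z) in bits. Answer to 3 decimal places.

1.855 bits

H(Z) = −Σ p·log₂ p.
  −(0.42)·log₂(0.42) = 0.5256
  −(0.05)·log₂(0.05) = 0.2161
  −(0.04)·log₂(0.04) = 0.1858
  −(0.35)·log₂(0.35) = 0.5301
  −(0.14)·log₂(0.14) = 0.3971
Sum: 0.5256 + 0.2161 + 0.1858 + 0.5301 + 0.3971 = 1.855 bits.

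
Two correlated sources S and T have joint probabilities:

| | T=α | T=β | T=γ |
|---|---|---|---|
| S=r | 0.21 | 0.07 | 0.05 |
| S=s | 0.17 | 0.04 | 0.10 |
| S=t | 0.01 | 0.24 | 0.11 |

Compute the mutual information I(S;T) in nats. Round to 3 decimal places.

Marginals: p(S) = (0.3300, 0.3100, 0.3600), p(T) = (0.3900, 0.3500, 0.2600).
I(S;T) = H(S) + H(T) − H(S,T).
H(S) = 1.0967, H(T) = 1.0849, H(S,T) = 1.9553.
I(S;T) = 1.0967 + 1.0849 − 1.9553 = 0.226 nats.

0.226 nats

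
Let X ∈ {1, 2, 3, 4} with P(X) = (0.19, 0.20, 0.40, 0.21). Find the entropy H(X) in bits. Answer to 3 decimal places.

H(X) = −Σ p·log₂ p.
  −(0.19)·log₂(0.19) = 0.4552
  −(0.20)·log₂(0.20) = 0.4644
  −(0.40)·log₂(0.40) = 0.5288
  −(0.21)·log₂(0.21) = 0.4728
Sum: 0.4552 + 0.4644 + 0.5288 + 0.4728 = 1.921 bits.

1.921 bits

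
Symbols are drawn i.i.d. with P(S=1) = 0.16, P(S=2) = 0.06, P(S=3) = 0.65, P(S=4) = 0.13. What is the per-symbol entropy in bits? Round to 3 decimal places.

1.453 bits

H(S) = −Σ p·log₂ p.
  −(0.16)·log₂(0.16) = 0.4230
  −(0.06)·log₂(0.06) = 0.2435
  −(0.65)·log₂(0.65) = 0.4040
  −(0.13)·log₂(0.13) = 0.3826
Sum: 0.4230 + 0.2435 + 0.4040 + 0.3826 = 1.453 bits.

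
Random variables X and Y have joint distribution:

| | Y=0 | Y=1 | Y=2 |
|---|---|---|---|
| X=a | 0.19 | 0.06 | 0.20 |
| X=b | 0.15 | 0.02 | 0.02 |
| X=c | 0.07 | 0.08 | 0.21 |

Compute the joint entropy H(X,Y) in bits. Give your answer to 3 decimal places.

H(X,Y) = −Σ p(x,y)·log₂ p(x,y) over all 9 cells.
  cell (a,0): −0.19·log₂0.19 = 0.4552
  cell (a,1): −0.06·log₂0.06 = 0.2435
  cell (a,2): −0.20·log₂0.20 = 0.4644
  cell (b,0): −0.15·log₂0.15 = 0.4105
  cell (b,1): −0.02·log₂0.02 = 0.1129
  cell (b,2): −0.02·log₂0.02 = 0.1129
  cell (c,0): −0.07·log₂0.07 = 0.2686
  cell (c,1): −0.08·log₂0.08 = 0.2915
  cell (c,2): −0.21·log₂0.21 = 0.4728
Sum = 2.832 bits.

2.832 bits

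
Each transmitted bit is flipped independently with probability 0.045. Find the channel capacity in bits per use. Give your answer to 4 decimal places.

0.7352 bits

Binary symmetric channel: C = 1 − h₂(ε) where h₂ is the binary entropy function.
h₂(0.045) = −0.045·log₂0.045 − 0.955·log₂0.955 = 0.2648.
C = 1 − 0.2648 = 0.7352 bits per channel use.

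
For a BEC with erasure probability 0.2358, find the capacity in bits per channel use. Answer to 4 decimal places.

0.7642 bits

Binary erasure channel: capacity C = 1 − ε.
C = 1 − 0.2358 = 0.7642 bits per channel use.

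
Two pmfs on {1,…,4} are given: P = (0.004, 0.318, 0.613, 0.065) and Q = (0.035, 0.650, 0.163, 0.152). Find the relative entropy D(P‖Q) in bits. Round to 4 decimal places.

D(P‖Q) = Σ p·log₂(p/q).
  0.004·log₂(0.004/0.035) = -0.01252
  0.318·log₂(0.318/0.650) = -0.32799
  0.613·log₂(0.613/0.163) = 1.17145
  0.065·log₂(0.065/0.152) = -0.07966
D(P‖Q) = 0.7513 bits.

0.7513 bits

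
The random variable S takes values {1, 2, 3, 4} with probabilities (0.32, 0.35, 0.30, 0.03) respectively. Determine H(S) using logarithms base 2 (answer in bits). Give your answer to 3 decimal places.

1.729 bits

H(S) = −Σ p·log₂ p.
  −(0.32)·log₂(0.32) = 0.5260
  −(0.35)·log₂(0.35) = 0.5301
  −(0.30)·log₂(0.30) = 0.5211
  −(0.03)·log₂(0.03) = 0.1518
Sum: 0.5260 + 0.5301 + 0.5211 + 0.1518 = 1.729 bits.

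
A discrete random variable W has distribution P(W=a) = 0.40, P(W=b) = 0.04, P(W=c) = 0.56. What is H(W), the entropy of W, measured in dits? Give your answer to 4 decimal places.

H(W) = −Σ p·log₁₀ p.
  −(0.40)·log₁₀(0.40) = 0.15918
  −(0.04)·log₁₀(0.04) = 0.05592
  −(0.56)·log₁₀(0.56) = 0.14101
Sum: 0.15918 + 0.05592 + 0.14101 = 0.3561 dits.

0.3561 dits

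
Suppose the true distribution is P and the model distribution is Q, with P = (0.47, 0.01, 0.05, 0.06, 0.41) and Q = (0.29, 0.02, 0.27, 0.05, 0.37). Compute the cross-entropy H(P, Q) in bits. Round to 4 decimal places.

1.8377 bits

H(P,Q) = −Σ p·log₂ q.
  −0.47·log₂(0.29) = 0.83936
  −0.01·log₂(0.02) = 0.05644
  −0.05·log₂(0.27) = 0.09445
  −0.06·log₂(0.05) = 0.25932
  −0.41·log₂(0.37) = 0.58811
H(P,Q) = 1.8377 bits.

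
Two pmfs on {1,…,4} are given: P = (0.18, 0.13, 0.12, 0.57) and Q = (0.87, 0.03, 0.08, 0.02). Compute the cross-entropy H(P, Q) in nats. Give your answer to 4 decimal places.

H(P,Q) = −Σ p·ln q.
  −0.18·ln(0.87) = 0.02507
  −0.13·ln(0.03) = 0.45585
  −0.12·ln(0.08) = 0.30309
  −0.57·ln(0.02) = 2.22985
H(P,Q) = 3.0139 nats.

3.0139 nats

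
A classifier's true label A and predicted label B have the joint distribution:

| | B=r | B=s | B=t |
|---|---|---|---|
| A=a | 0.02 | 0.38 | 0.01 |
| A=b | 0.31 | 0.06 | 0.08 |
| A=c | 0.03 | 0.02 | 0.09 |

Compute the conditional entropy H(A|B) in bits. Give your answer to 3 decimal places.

Marginals: p(A) = (0.4100, 0.4500, 0.1400), p(B) = (0.3600, 0.4600, 0.1800).
H(A|B) = Σ p(B) · H(A|B=·).
  B=r: p=0.3600, H(A|B=r) = 0.7162
  B=s: p=0.4600, H(A|B=s) = 0.8077
  B=t: p=0.1800, H(A|B=t) = 1.2516
Weighted sum = 0.855 bits.

0.855 bits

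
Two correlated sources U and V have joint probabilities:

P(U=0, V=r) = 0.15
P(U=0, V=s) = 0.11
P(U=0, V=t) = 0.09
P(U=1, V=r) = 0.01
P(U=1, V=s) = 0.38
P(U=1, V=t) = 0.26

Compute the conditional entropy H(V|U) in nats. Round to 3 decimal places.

Chain rule: H(V|U) = H(U,V) − H(U).
Marginals: p(U) = (0.3500, 0.6500), p(V) = (0.1600, 0.4900, 0.3500).
H(U,V) = 1.5081 nats; H(U) = 0.6474 nats.
H(V|U) = 1.5081 − 0.6474 = 0.861 nats.

0.861 nats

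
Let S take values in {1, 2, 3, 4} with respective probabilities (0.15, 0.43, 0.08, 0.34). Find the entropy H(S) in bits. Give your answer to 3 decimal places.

1.755 bits

H(S) = −Σ p·log₂ p.
  −(0.15)·log₂(0.15) = 0.4105
  −(0.43)·log₂(0.43) = 0.5236
  −(0.08)·log₂(0.08) = 0.2915
  −(0.34)·log₂(0.34) = 0.5292
Sum: 0.4105 + 0.5236 + 0.2915 + 0.5292 = 1.755 bits.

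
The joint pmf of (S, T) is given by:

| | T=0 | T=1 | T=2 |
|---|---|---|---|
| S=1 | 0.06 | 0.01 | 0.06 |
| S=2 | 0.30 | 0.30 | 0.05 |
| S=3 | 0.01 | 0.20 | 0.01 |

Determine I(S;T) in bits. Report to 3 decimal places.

Marginals: p(S) = (0.1300, 0.6500, 0.2200), p(T) = (0.3700, 0.5100, 0.1200).
I(S;T) = H(S) + H(T) − H(S,T).
H(S) = 1.2672, H(T) = 1.3932, H(S,T) = 2.4090.
I(S;T) = 1.2672 + 1.3932 − 2.4090 = 0.251 bits.

0.251 bits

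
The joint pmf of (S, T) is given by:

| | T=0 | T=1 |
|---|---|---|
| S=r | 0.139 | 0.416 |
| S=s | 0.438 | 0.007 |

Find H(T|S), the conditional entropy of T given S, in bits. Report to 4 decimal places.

0.5026 bits

Chain rule: H(T|S) = H(S,T) − H(S).
Marginals: p(S) = (0.5550, 0.4450), p(T) = (0.5770, 0.4230).
H(S,T) = 1.4939 bits; H(S) = 0.9913 bits.
H(T|S) = 1.4939 − 0.9913 = 0.5026 bits.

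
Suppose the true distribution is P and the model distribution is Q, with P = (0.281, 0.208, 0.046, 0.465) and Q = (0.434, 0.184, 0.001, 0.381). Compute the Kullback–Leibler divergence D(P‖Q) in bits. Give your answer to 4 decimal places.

D(P‖Q) = Σ p·log₂(p/q).
  0.281·log₂(0.281/0.434) = -0.17622
  0.208·log₂(0.208/0.184) = 0.03679
  0.046·log₂(0.046/0.001) = 0.25408
  0.465·log₂(0.465/0.381) = 0.13366
D(P‖Q) = 0.2483 bits.

0.2483 bits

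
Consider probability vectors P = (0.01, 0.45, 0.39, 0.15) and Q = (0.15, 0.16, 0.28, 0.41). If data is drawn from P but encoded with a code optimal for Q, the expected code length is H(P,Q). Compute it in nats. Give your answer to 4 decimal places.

H(P,Q) = −Σ p·ln q.
  −0.01·ln(0.15) = 0.01897
  −0.45·ln(0.16) = 0.82466
  −0.39·ln(0.28) = 0.49646
  −0.15·ln(0.41) = 0.13374
H(P,Q) = 1.4738 nats.

1.4738 nats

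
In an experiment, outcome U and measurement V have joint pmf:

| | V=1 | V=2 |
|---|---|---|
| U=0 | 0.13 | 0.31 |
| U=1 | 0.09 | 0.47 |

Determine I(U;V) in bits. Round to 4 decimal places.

Marginals: p(U) = (0.4400, 0.5600), p(V) = (0.2200, 0.7800).
I(U;V) = Σ p(x,y)·log₂[p(x,y)/(p(x)p(y))].
  (0,1): 0.13·log₂(1.3430) = 0.05531
  (0,2): 0.31·log₂(0.9033) = -0.04550
  (1,1): 0.09·log₂(0.7305) = -0.04077
  (1,2): 0.47·log₂(1.0760) = 0.04967
Sum = 0.0187 bits.

0.0187 bits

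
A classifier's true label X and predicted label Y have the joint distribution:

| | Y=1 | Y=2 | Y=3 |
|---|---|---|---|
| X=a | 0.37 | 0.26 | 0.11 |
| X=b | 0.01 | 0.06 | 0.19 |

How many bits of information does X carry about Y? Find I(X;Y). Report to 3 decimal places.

0.253 bits

Marginals: p(X) = (0.7400, 0.2600), p(Y) = (0.3800, 0.3200, 0.3000).
I(X;Y) = H(X) + H(Y) − H(X,Y).
H(X) = 0.8267, H(Y) = 1.5776, H(X,Y) = 2.1515.
I(X;Y) = 0.8267 + 1.5776 − 2.1515 = 0.253 bits.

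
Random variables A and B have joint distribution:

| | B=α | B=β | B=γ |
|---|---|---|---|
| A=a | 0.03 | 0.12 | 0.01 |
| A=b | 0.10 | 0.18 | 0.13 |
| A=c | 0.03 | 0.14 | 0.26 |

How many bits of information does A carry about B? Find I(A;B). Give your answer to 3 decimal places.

0.147 bits

Marginals: p(A) = (0.1600, 0.4100, 0.4300), p(B) = (0.1600, 0.4400, 0.4000).
I(A;B) = Σ p(x,y)·log₂[p(x,y)/(p(x)p(y))].
  (a,α): 0.03·log₂(1.1719) = 0.0069
  (a,β): 0.12·log₂(1.7045) = 0.0923
  (a,γ): 0.01·log₂(0.1562) = -0.0268
  (b,α): 0.10·log₂(1.5244) = 0.0608
  (b,β): 0.18·log₂(0.9978) = -0.0006
  (b,γ): 0.13·log₂(0.7927) = -0.0436
  (c,α): 0.03·log₂(0.4360) = -0.0359
  (c,β): 0.14·log₂(0.7400) = -0.0608
  (c,γ): 0.26·log₂(1.5116) = 0.1550
Sum = 0.147 bits.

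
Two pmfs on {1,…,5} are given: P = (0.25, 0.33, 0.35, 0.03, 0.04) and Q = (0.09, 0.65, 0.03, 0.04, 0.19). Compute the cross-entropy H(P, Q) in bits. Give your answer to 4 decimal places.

H(P,Q) = −Σ p·log₂ q.
  −0.25·log₂(0.09) = 0.86848
  −0.33·log₂(0.65) = 0.20509
  −0.35·log₂(0.03) = 1.77061
  −0.03·log₂(0.04) = 0.13932
  −0.04·log₂(0.19) = 0.09584
H(P,Q) = 3.0793 bits.

3.0793 bits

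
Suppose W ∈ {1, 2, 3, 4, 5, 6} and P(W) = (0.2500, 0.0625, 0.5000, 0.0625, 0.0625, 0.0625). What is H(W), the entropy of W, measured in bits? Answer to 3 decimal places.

2.000 bits

H(W) = −Σ p·log₂ p.
  −(0.2500)·log₂(0.2500) = 0.5000
  −(0.0625)·log₂(0.0625) = 0.2500
  −(0.5000)·log₂(0.5000) = 0.5000
  −(0.0625)·log₂(0.0625) = 0.2500
  −(0.0625)·log₂(0.0625) = 0.2500
  −(0.0625)·log₂(0.0625) = 0.2500
Sum: 0.5000 + 0.2500 + 0.5000 + 0.2500 + 0.2500 + 0.2500 = 2.000 bits.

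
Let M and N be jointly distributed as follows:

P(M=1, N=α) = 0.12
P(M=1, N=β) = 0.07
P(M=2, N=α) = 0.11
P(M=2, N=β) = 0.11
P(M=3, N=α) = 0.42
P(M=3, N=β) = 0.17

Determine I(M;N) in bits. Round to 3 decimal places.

Marginals: p(M) = (0.1900, 0.2200, 0.5900), p(N) = (0.6500, 0.3500).
I(M;N) = Σ p(x,y)·log₂[p(x,y)/(p(x)p(y))].
  (1,α): 0.12·log₂(0.9717) = -0.0050
  (1,β): 0.07·log₂(1.0526) = 0.0052
  (2,α): 0.11·log₂(0.7692) = -0.0416
  (2,β): 0.11·log₂(1.4286) = 0.0566
  (3,α): 0.42·log₂(1.0952) = 0.0551
  (3,β): 0.17·log₂(0.8232) = -0.0477
Sum = 0.023 bits.

0.023 bits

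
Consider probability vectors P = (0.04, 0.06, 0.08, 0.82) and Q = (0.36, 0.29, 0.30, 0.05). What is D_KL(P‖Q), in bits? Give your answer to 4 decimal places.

2.8935 bits

D(P‖Q) = Σ p·log₂(p/q).
  0.04·log₂(0.04/0.36) = -0.12680
  0.06·log₂(0.06/0.29) = -0.13638
  0.08·log₂(0.08/0.30) = -0.15255
  0.82·log₂(0.82/0.05) = 3.30921
D(P‖Q) = 2.8935 bits.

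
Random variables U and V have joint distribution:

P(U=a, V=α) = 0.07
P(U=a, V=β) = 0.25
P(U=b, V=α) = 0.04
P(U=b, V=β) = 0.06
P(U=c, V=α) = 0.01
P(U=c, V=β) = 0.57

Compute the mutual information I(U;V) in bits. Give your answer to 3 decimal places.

Marginals: p(U) = (0.3200, 0.1000, 0.5800), p(V) = (0.1200, 0.8800).
I(U;V) = H(U) + H(V) − H(U,V).
H(U) = 1.3140, H(V) = 0.5294, H(U,V) = 1.7265.
I(U;V) = 1.3140 + 0.5294 − 1.7265 = 0.117 bits.

0.117 bits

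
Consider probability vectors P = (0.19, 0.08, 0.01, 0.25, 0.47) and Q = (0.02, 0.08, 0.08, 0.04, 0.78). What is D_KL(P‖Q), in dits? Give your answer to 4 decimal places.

D(P‖Q) = Σ p·log₁₀(p/q).
  0.19·log₁₀(0.19/0.02) = 0.18577
  0.08·log₁₀(0.08/0.08) = 0.00000
  0.01·log₁₀(0.01/0.08) = -0.00903
  0.25·log₁₀(0.25/0.04) = 0.19897
  0.47·log₁₀(0.47/0.78) = -0.10340
D(P‖Q) = 0.2723 dits.

0.2723 dits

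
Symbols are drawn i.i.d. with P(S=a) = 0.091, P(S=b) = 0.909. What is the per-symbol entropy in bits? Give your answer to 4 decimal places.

0.4398 bits

H(S) = −Σ p·log₂ p.
  −(0.091)·log₂(0.091) = 0.31468
  −(0.909)·log₂(0.909) = 0.12512
Sum: 0.31468 + 0.12512 = 0.4398 bits.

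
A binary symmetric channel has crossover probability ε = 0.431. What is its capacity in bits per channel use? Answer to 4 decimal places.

0.0138 bits

Binary symmetric channel: C = 1 − h₂(ε) where h₂ is the binary entropy function.
h₂(0.431) = −0.431·log₂0.431 − 0.569·log₂0.569 = 0.9862.
C = 1 − 0.9862 = 0.0138 bits per channel use.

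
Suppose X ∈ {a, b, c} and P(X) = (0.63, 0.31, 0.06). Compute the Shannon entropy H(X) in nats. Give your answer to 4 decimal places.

H(X) = −Σ p·ln p.
  −(0.63)·ln(0.63) = 0.29108
  −(0.31)·ln(0.31) = 0.36307
  −(0.06)·ln(0.06) = 0.16880
Sum: 0.29108 + 0.36307 + 0.16880 = 0.8230 nats.

0.8230 nats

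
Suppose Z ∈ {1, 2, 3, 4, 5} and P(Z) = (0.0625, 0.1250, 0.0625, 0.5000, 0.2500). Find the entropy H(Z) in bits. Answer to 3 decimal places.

H(Z) = −Σ p·log₂ p.
  −(0.0625)·log₂(0.0625) = 0.2500
  −(0.1250)·log₂(0.1250) = 0.3750
  −(0.0625)·log₂(0.0625) = 0.2500
  −(0.5000)·log₂(0.5000) = 0.5000
  −(0.2500)·log₂(0.2500) = 0.5000
Sum: 0.2500 + 0.3750 + 0.2500 + 0.5000 + 0.5000 = 1.875 bits.

1.875 bits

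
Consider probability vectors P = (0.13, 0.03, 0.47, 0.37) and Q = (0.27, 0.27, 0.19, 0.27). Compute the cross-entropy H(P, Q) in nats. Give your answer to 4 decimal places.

H(P,Q) = −Σ p·ln q.
  −0.13·ln(0.27) = 0.17021
  −0.03·ln(0.27) = 0.03928
  −0.47·ln(0.19) = 0.78054
  −0.37·ln(0.27) = 0.48445
H(P,Q) = 1.4745 nats.

1.4745 nats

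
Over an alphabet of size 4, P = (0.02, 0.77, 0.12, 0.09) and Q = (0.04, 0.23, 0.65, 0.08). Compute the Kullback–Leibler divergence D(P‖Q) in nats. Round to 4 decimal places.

D(P‖Q) = Σ p·ln(p/q).
  0.02·ln(0.02/0.04) = -0.01386
  0.77·ln(0.77/0.23) = 0.93040
  0.12·ln(0.12/0.65) = -0.20274
  0.09·ln(0.09/0.08) = 0.01060
D(P‖Q) = 0.7244 nats.

0.7244 nats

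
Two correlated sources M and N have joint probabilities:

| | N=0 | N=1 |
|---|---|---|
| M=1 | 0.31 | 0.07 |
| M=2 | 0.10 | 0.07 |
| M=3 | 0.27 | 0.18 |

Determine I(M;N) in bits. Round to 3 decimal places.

0.039 bits

Marginals: p(M) = (0.3800, 0.1700, 0.4500), p(N) = (0.6800, 0.3200).
I(M;N) = Σ p(x,y)·log₂[p(x,y)/(p(x)p(y))].
  (1,0): 0.31·log₂(1.1997) = 0.0814
  (1,1): 0.07·log₂(0.5757) = -0.0558
  (2,0): 0.10·log₂(0.8651) = -0.0209
  (2,1): 0.07·log₂(1.2868) = 0.0255
  (3,0): 0.27·log₂(0.8824) = -0.0488
  (3,1): 0.18·log₂(1.2500) = 0.0579
Sum = 0.039 bits.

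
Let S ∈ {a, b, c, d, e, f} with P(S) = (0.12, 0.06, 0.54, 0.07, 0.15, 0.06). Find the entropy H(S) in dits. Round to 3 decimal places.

H(S) = −Σ p·log₁₀ p.
  −(0.12)·log₁₀(0.12) = 0.1105
  −(0.06)·log₁₀(0.06) = 0.0733
  −(0.54)·log₁₀(0.54) = 0.1445
  −(0.07)·log₁₀(0.07) = 0.0808
  −(0.15)·log₁₀(0.15) = 0.1236
  −(0.06)·log₁₀(0.06) = 0.0733
Sum: 0.1105 + 0.0733 + 0.1445 + 0.0808 + 0.1236 + 0.0733 = 0.606 dits.

0.606 dits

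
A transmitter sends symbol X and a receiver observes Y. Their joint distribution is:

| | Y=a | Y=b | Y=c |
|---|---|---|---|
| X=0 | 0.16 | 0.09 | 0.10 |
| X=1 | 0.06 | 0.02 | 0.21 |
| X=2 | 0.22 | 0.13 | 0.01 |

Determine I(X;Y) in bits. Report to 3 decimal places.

0.293 bits

Marginals: p(X) = (0.3500, 0.2900, 0.3600), p(Y) = (0.4400, 0.2400, 0.3200).
I(X;Y) = Σ p(x,y)·log₂[p(x,y)/(p(x)p(y))].
  (0,a): 0.16·log₂(1.0390) = 0.0088
  (0,b): 0.09·log₂(1.0714) = 0.0090
  (0,c): 0.10·log₂(0.8929) = -0.0163
  (1,a): 0.06·log₂(0.4702) = -0.0653
  (1,b): 0.02·log₂(0.2874) = -0.0360
  (1,c): 0.21·log₂(2.2629) = 0.2474
  (2,a): 0.22·log₂(1.3889) = 0.1043
  (2,b): 0.13·log₂(1.5046) = 0.0766
  (2,c): 0.01·log₂(0.0868) = -0.0353
Sum = 0.293 bits.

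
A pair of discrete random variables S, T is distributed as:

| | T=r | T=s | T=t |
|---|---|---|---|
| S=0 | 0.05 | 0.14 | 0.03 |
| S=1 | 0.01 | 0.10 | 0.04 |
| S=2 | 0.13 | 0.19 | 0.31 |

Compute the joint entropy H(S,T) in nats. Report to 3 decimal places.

1.879 nats

H(S,T) = −Σ p(x,y)·ln p(x,y) over all 9 cells.
  cell (0,r): −0.05·ln0.05 = 0.1498
  cell (0,s): −0.14·ln0.14 = 0.2753
  cell (0,t): −0.03·ln0.03 = 0.1052
  cell (1,r): −0.01·ln0.01 = 0.0461
  cell (1,s): −0.10·ln0.10 = 0.2303
  cell (1,t): −0.04·ln0.04 = 0.1288
  cell (2,r): −0.13·ln0.13 = 0.2652
  cell (2,s): −0.19·ln0.19 = 0.3155
  cell (2,t): −0.31·ln0.31 = 0.3631
Sum = 1.879 nats.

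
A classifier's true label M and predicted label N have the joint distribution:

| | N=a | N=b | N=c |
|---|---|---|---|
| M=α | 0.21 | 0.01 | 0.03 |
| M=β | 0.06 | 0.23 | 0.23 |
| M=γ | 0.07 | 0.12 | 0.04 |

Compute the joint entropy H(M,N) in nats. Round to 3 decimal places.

1.893 nats

H(M,N) = −Σ p(x,y)·ln p(x,y) over all 9 cells.
  cell (α,a): −0.21·ln0.21 = 0.3277
  cell (α,b): −0.01·ln0.01 = 0.0461
  cell (α,c): −0.03·ln0.03 = 0.1052
  cell (β,a): −0.06·ln0.06 = 0.1688
  cell (β,b): −0.23·ln0.23 = 0.3380
  cell (β,c): −0.23·ln0.23 = 0.3380
  cell (γ,a): −0.07·ln0.07 = 0.1861
  cell (γ,b): −0.12·ln0.12 = 0.2544
  cell (γ,c): −0.04·ln0.04 = 0.1288
Sum = 1.893 nats.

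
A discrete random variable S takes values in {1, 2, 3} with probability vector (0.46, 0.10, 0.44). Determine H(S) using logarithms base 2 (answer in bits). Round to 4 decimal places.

H(S) = −Σ p·log₂ p.
  −(0.46)·log₂(0.46) = 0.51534
  −(0.10)·log₂(0.10) = 0.33219
  −(0.44)·log₂(0.44) = 0.52115
Sum: 0.51534 + 0.33219 + 0.52115 = 1.3687 bits.

1.3687 bits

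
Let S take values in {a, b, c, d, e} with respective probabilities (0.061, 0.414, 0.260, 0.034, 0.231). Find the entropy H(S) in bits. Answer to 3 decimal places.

H(S) = −Σ p·log₂ p.
  −(0.061)·log₂(0.061) = 0.2461
  −(0.414)·log₂(0.414) = 0.5267
  −(0.260)·log₂(0.260) = 0.5053
  −(0.034)·log₂(0.034) = 0.1659
  −(0.231)·log₂(0.231) = 0.4883
Sum: 0.2461 + 0.5267 + 0.5053 + 0.1659 + 0.4883 = 1.932 bits.

1.932 bits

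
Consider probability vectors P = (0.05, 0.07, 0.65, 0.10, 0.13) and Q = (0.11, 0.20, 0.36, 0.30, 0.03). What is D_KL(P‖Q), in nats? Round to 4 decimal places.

D(P‖Q) = Σ p·ln(p/q).
  0.05·ln(0.05/0.11) = -0.03942
  0.07·ln(0.07/0.20) = -0.07349
  0.65·ln(0.65/0.36) = 0.38406
  0.10·ln(0.10/0.30) = -0.10986
  0.13·ln(0.13/0.03) = 0.19062
D(P‖Q) = 0.3519 nats.

0.3519 nats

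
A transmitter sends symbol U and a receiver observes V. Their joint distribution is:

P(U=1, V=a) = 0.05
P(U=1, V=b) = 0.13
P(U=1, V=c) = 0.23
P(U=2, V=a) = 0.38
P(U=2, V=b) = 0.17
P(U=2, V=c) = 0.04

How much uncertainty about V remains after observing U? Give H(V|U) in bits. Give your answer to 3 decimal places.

1.261 bits

Marginals: p(U) = (0.4100, 0.5900), p(V) = (0.4300, 0.3000, 0.2700).
H(V|U) = Σ p(U) · H(V|U=·).
  U=1: p=0.4100, H(V|U=1) = 1.3635
  U=2: p=0.5900, H(V|U=2) = 1.1893
Weighted sum = 1.261 bits.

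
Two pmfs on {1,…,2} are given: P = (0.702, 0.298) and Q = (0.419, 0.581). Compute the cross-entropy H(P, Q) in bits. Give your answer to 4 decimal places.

1.1144 bits

H(P,Q) = −Σ p·log₂ q.
  −0.702·log₂(0.419) = 0.88099
  −0.298·log₂(0.581) = 0.23345
H(P,Q) = 1.1144 bits.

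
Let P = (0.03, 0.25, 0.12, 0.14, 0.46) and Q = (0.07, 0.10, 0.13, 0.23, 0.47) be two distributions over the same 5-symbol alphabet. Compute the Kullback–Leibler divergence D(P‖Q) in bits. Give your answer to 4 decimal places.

0.1654 bits

D(P‖Q) = Σ p·log₂(p/q).
  0.03·log₂(0.03/0.07) = -0.03667
  0.25·log₂(0.25/0.10) = 0.33048
  0.12·log₂(0.12/0.13) = -0.01386
  0.14·log₂(0.14/0.23) = -0.10027
  0.46·log₂(0.46/0.47) = -0.01427
D(P‖Q) = 0.1654 bits.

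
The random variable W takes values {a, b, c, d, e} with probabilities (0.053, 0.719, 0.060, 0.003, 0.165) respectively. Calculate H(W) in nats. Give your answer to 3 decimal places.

H(W) = −Σ p·ln p.
  −(0.053)·ln(0.053) = 0.1557
  −(0.719)·ln(0.719) = 0.2372
  −(0.060)·ln(0.060) = 0.1688
  −(0.003)·ln(0.003) = 0.0174
  −(0.165)·ln(0.165) = 0.2973
Sum: 0.1557 + 0.2372 + 0.1688 + 0.0174 + 0.2973 = 0.876 nats.

0.876 nats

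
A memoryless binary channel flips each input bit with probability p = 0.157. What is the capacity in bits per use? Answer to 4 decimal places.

Binary symmetric channel: C = 1 − h₂(ε) where h₂ is the binary entropy function.
h₂(0.157) = −0.157·log₂0.157 − 0.843·log₂0.843 = 0.6271.
C = 1 − 0.6271 = 0.3729 bits per channel use.

0.3729 bits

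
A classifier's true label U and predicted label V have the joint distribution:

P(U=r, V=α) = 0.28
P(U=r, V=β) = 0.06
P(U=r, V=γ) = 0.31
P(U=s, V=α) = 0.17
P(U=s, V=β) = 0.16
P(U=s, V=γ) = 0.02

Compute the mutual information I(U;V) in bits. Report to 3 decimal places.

0.209 bits

Marginals: p(U) = (0.6500, 0.3500), p(V) = (0.4500, 0.2200, 0.3300).
I(U;V) = H(U) + H(V) − H(U,V).
H(U) = 0.9341, H(V) = 1.5268, H(U,V) = 2.2520.
I(U;V) = 0.9341 + 1.5268 − 2.2520 = 0.209 bits.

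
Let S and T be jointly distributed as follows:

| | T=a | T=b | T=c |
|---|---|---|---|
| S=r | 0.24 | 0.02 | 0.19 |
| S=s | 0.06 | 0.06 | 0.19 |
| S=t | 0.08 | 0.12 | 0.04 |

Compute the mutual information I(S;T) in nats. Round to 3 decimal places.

0.144 nats

Marginals: p(S) = (0.4500, 0.3100, 0.2400), p(T) = (0.3800, 0.2000, 0.4200).
I(S;T) = Σ p(x,y)·ln[p(x,y)/(p(x)p(y))].
  (r,a): 0.24·ln(1.4035) = 0.0814
  (r,b): 0.02·ln(0.2222) = -0.0301
  (r,c): 0.19·ln(1.0053) = 0.0010
  (s,a): 0.06·ln(0.5093) = -0.0405
  (s,b): 0.06·ln(0.9677) = -0.0020
  (s,c): 0.19·ln(1.4593) = 0.0718
  (t,a): 0.08·ln(0.8772) = -0.0105
  (t,b): 0.12·ln(2.5000) = 0.1100
  (t,c): 0.04·ln(0.3968) = -0.0370
Sum = 0.144 nats.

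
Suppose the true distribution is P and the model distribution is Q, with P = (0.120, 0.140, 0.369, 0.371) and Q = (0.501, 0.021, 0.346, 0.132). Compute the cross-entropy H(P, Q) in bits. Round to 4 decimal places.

2.5488 bits

H(P,Q) = −Σ p·log₂ q.
  −0.120·log₂(0.501) = 0.11965
  −0.140·log₂(0.021) = 0.78029
  −0.369·log₂(0.346) = 0.56500
  −0.371·log₂(0.132) = 1.08384
H(P,Q) = 2.5488 bits.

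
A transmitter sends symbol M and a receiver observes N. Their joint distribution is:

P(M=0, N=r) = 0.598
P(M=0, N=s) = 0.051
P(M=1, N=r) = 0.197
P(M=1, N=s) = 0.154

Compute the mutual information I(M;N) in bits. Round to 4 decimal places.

0.1269 bits

Marginals: p(M) = (0.6490, 0.3510), p(N) = (0.7950, 0.2050).
I(M;N) = Σ p(x,y)·log₂[p(x,y)/(p(x)p(y))].
  (0,r): 0.598·log₂(1.1590) = 0.12731
  (0,s): 0.051·log₂(0.3833) = -0.07055
  (1,r): 0.197·log₂(0.7060) = -0.09895
  (1,s): 0.154·log₂(2.1402) = 0.16906
Sum = 0.1269 bits.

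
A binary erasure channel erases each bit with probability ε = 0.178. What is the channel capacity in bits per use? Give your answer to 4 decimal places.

Binary erasure channel: capacity C = 1 − ε.
C = 1 − 0.178 = 0.8220 bits per channel use.

0.8220 bits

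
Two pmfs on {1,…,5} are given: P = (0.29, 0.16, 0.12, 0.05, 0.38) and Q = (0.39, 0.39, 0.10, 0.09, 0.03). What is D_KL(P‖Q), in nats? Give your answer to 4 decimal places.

0.7288 nats

D(P‖Q) = Σ p·ln(p/q).
  0.29·ln(0.29/0.39) = -0.08592
  0.16·ln(0.16/0.39) = -0.14256
  0.12·ln(0.12/0.10) = 0.02188
  0.05·ln(0.05/0.09) = -0.02939
  0.38·ln(0.38/0.03) = 0.96481
D(P‖Q) = 0.7288 nats.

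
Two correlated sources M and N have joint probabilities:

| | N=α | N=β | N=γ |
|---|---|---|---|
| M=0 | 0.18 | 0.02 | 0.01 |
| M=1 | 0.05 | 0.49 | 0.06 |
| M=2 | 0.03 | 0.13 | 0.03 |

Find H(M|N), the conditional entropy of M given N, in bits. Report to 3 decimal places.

Chain rule: H(M|N) = H(M,N) − H(N).
Marginals: p(M) = (0.2100, 0.6000, 0.1900), p(N) = (0.2600, 0.6400, 0.1000).
H(M,N) = 2.2747 bits; H(N) = 1.2495 bits.
H(M|N) = 2.2747 − 1.2495 = 1.025 bits.

1.025 bits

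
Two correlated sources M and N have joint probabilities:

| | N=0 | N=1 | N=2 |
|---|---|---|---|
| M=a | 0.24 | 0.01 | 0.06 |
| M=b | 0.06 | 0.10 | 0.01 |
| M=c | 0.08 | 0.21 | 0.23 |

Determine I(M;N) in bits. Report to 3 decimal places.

Marginals: p(M) = (0.3100, 0.1700, 0.5200), p(N) = (0.3800, 0.3200, 0.3000).
I(M;N) = Σ p(x,y)·log₂[p(x,y)/(p(x)p(y))].
  (a,0): 0.24·log₂(2.0374) = 0.2464
  (a,1): 0.01·log₂(0.1008) = -0.0331
  (a,2): 0.06·log₂(0.6452) = -0.0379
  (b,0): 0.06·log₂(0.9288) = -0.0064
  (b,1): 0.10·log₂(1.8382) = 0.0878
  (b,2): 0.01·log₂(0.1961) = -0.0235
  (c,0): 0.08·log₂(0.4049) = -0.1044
  (c,1): 0.21·log₂(1.2620) = 0.0705
  (c,2): 0.23·log₂(1.4744) = 0.1288
Sum = 0.328 bits.

0.328 bits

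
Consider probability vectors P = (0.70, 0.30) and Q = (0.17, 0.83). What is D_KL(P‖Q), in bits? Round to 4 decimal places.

D(P‖Q) = Σ p·log₂(p/q).
  0.70·log₂(0.70/0.17) = 1.42927
  0.30·log₂(0.30/0.83) = -0.44044
D(P‖Q) = 0.9888 bits.

0.9888 bits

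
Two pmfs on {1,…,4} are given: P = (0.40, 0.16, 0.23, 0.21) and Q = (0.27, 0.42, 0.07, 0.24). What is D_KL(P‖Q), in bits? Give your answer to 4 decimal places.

0.3583 bits

D(P‖Q) = Σ p·log₂(p/q).
  0.40·log₂(0.40/0.27) = 0.22682
  0.16·log₂(0.16/0.42) = -0.22277
  0.23·log₂(0.23/0.07) = 0.39473
  0.21·log₂(0.21/0.24) = -0.04046
D(P‖Q) = 0.3583 bits.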